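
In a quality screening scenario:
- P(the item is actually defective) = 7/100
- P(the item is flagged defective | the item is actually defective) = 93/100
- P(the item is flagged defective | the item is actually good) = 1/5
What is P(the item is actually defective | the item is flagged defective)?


Using Bayes' theorem:
P(A|B) = P(B|A)·P(A) / P(B)

P(the item is flagged defective) = 93/100 × 7/100 + 1/5 × 93/100
= 651/10000 + 93/500 = 2511/10000

P(the item is actually defective|the item is flagged defective) = (651/10000) / (2511/10000) = 7/27

P(the item is actually defective|the item is flagged defective) = 7/27 ≈ 25.93%


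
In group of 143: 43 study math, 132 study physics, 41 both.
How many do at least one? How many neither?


|A∪B| = 43+132-41 = 134
Neither = 143-134 = 9

At least one: 134; Neither: 9


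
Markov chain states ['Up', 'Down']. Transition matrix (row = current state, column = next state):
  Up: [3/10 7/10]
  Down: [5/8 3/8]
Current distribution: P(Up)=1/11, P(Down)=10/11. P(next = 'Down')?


P(next=Down) = Σᵢ P(now=i)×P(i→Down)
= 1/11×7/10 + 10/11×3/8
= 7/110 + 15/44 = 89/220

P = 89/220 ≈ 0.4045


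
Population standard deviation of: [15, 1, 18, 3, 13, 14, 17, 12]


Mean = 93/8
  (15-93/8)²=729/64
  (1-93/8)²=7225/64
  (18-93/8)²=2601/64
  (3-93/8)²=4761/64
  (13-93/8)²=121/64
  (14-93/8)²=361/64
  (17-93/8)²=1849/64
  (12-93/8)²=9/64
Σ(x-μ)² = 2207/8
σ² = (2207/8)/8 = 2207/64

σ = √(2207/64) ≈ 5.8723


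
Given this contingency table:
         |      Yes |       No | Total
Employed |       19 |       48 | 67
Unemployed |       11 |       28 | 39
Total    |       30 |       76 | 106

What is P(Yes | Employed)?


P(Yes | Employed) = 19/(19+48) = 19/67

P(Yes|Employed) = 19/67 ≈ 28.36%


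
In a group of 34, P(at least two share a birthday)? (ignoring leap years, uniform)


P(all different) = Π(365-i)/365 for i=0..33
= 0.204683
P(match) = 1 - 0.204683 = 0.795317

P ≈ 0.7953 ≈ 79.53%


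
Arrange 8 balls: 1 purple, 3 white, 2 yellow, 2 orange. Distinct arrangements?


8!/(1!×3!×2!×2!) = 1680

1680


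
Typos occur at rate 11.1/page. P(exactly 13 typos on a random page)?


Poisson(λ=11.1): P(X=13) = e^(-λ)×λ^k/k!
= e^(-11.1) × 11.1^13 / 13!
≈ 1.511232382e-05 × 3.8832801626e+13 / 6227020800 ≈ 0.094243

P(X=13) ≈ 0.094243 ≈ 9.42%


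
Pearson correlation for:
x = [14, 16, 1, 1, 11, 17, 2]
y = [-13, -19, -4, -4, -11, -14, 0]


n=7, Σx=62, Σy=-65, Σxy=-853, Σx²=868, Σy²=879
r = (7×(-853) - 62×(-65))/√((7×868 - 62²)(7×879 - (-65)²))
= -1941/√(2232×1928) = -1941/√4303296 ≈ -1941/2074.4387 ≈ -0.9357

r ≈ -0.9357


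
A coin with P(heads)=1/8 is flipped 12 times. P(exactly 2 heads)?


Binomial: P(X=2) = C(12,2)×p^2×(1-p)^10
= 66 × 1/64 × 282475249/1073741824 = 9321683217/34359738368

P(X=2) = 9321683217/34359738368 ≈ 27.13%


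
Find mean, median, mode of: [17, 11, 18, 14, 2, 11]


Sorted: [2, 11, 11, 14, 17, 18]
Mean = 73/6
Median = 25/2
Freq: {17: 1, 11: 2, 18: 1, 14: 1, 2: 1}
Mode: [11]

Mean=73/6, Median=25/2, Mode=11


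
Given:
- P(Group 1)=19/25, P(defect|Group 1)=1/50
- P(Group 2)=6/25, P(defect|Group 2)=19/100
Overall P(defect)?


P(B) = Σ P(B|Aᵢ)×P(Aᵢ)
  1/50×19/25 = 19/1250
  19/100×6/25 = 57/1250
Sum = 38/625

P(defect) = 38/625 ≈ 6.08%


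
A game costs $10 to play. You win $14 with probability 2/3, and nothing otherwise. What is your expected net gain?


E[gain] = (14-10)×2/3 + (-10)×1/3
= 8/3 - 10/3 = -2/3

Expected net gain = $-2/3 ≈ $-0.67


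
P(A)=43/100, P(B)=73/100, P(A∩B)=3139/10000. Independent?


P(A)×P(B) = 3139/10000
P(A∩B) = 3139/10000
Equal ✓ → Independent

Yes, independent


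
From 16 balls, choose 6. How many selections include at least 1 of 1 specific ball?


Complement: C(16,6) - C(15,6) = 8008 - 5005 = 3003

3003


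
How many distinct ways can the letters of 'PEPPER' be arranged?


Letters: 6, freq: {'P': 3, 'E': 2, 'R': 1}
6!/(3!×2!×1!) = 720/12 = 60

60


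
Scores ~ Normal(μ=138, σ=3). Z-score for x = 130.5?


z = (x - μ)/σ = (130.5 - 138)/3 = -2.5

z = -2.5


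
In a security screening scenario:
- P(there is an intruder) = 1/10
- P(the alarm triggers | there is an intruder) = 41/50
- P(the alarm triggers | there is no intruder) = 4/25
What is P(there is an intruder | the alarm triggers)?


Using Bayes' theorem:
P(A|B) = P(B|A)·P(A) / P(B)

P(the alarm triggers) = 41/50 × 1/10 + 4/25 × 9/10
= 41/500 + 18/125 = 113/500

P(there is an intruder|the alarm triggers) = (41/500) / (113/500) = 41/113

P(there is an intruder|the alarm triggers) = 41/113 ≈ 36.28%


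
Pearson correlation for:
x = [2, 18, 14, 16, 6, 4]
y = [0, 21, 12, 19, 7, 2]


n=6, Σx=60, Σy=61, Σxy=900, Σx²=832, Σy²=999
r = (6×900 - 60×61)/√((6×832 - 60²)(6×999 - 61²))
= 1740/√(1392×2273) = 1740/√3164016 ≈ 1740/1778.7681 ≈ 0.9782

r ≈ 0.9782


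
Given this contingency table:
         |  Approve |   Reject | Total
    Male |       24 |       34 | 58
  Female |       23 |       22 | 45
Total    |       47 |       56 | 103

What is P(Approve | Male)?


P(Approve | Male) = 24/(24+34) = 24/58 = 12/29

P(Approve|Male) = 12/29 ≈ 41.38%


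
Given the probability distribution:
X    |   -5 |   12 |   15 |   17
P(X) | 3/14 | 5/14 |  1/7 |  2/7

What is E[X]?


E[X] = Σ x·P(X=x)
= (-5)×(3/14) + (12)×(5/14) + (15)×(1/7) + (17)×(2/7)
= 143/14

E[X] = 143/14


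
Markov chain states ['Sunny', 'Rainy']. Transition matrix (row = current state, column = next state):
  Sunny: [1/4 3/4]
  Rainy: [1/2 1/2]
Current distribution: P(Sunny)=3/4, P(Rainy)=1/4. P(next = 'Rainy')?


P(next=Rainy) = Σᵢ P(now=i)×P(i→Rainy)
= 3/4×3/4 + 1/4×1/2
= 9/16 + 1/8 = 11/16

P = 11/16 ≈ 0.6875


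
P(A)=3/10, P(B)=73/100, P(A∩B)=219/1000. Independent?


P(A)×P(B) = 219/1000
P(A∩B) = 219/1000
Equal ✓ → Independent

Yes, independent


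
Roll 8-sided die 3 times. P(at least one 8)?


P(no 8)^3 = (7/8)^3 = 343/512
P(≥1) = 1 - 343/512 = 169/512

P = 169/512 ≈ 33.01%


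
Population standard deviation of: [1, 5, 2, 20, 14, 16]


Mean = 58/6 = 29/3
  (1-29/3)²=676/9
  (5-29/3)²=196/9
  (2-29/3)²=529/9
  (20-29/3)²=961/9
  (14-29/3)²=169/9
  (16-29/3)²=361/9
Σ(x-μ)² = 964/3
σ² = (964/3)/6 = 482/9

σ = √(482/9) ≈ 7.3182


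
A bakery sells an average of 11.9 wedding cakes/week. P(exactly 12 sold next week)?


Poisson(λ=11.9): P(X=12) = e^(-λ)×λ^k/k!
= e^(-11.9) × 11.9^12 / 12!
≈ 6.790404807e-06 × 8.06424171519e+12 / 479001600 ≈ 0.114320

P(X=12) ≈ 0.114320 ≈ 11.43%


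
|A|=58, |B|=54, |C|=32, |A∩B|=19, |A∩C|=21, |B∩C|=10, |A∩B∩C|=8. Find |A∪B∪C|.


|A∪B∪C| = 58+54+32-19-21-10+8 = 102

|A∪B∪C| = 102


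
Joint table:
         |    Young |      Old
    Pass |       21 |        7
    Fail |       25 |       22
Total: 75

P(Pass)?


P(Pass) = (21+7)/75 = 28/75

P(Pass) = 28/75 ≈ 37.33%


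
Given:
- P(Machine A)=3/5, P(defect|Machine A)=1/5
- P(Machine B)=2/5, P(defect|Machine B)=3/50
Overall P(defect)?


P(B) = Σ P(B|Aᵢ)×P(Aᵢ)
  1/5×3/5 = 3/25
  3/50×2/5 = 3/125
Sum = 18/125

P(defect) = 18/125 ≈ 14.40%


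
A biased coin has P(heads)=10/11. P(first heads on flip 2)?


Geometric: P(X=2) = (1-p)^(k-1)×p = (1/11)^1×10/11 = 10/121

P(X=2) = 10/121 ≈ 8.26%


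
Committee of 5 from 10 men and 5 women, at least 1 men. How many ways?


Count by #men:
  1M,4W: C(10,1)×C(5,4)=50
  2M,3W: C(10,2)×C(5,3)=450
  3M,2W: C(10,3)×C(5,2)=1200
  4M,1W: C(10,4)×C(5,1)=1050
  5M,0W: C(10,5)×C(5,0)=252
Total = 3002

3002


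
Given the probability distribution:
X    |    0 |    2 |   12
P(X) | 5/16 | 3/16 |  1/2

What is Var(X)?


E[X] = 51/8
E[X²] = 291/4
Var(X) = E[X²] - (E[X])² = 291/4 - 2601/64 = 2055/64

Var(X) = 2055/64 ≈ 32.1094


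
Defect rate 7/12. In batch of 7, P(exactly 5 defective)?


Binomial: P(X=5) = C(7,5)×p^5×(1-p)^2
= 21 × 16807/248832 × 25/144 = 2941225/11943936

P(X=5) = 2941225/11943936 ≈ 24.63%


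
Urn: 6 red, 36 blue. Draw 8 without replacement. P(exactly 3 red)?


Hypergeometric: C(6,3)×C(36,5)/C(42,8)
= 20×376992/118030185 = 23936/374699

P(X=3) = 23936/374699 ≈ 6.39%


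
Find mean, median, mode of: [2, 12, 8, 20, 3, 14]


Sorted: [2, 3, 8, 12, 14, 20]
Mean = 59/6
Median = 10
Freq: {2: 1, 12: 1, 8: 1, 20: 1, 3: 1, 14: 1}
Mode: No mode

Mean=59/6, Median=10, Mode=No mode


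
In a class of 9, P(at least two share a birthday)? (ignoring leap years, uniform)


P(all different) = Π(365-i)/365 for i=0..8
= 0.905376
P(match) = 1 - 0.905376 = 0.094624

P ≈ 0.0946 ≈ 9.46%


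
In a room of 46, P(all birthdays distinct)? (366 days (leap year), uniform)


P(all different) = Π(366-i)/366 for i=0..45
= (366/366)×(365/366)×...×(321/366)
= 0.052187

P ≈ 0.0522 ≈ 5.22%


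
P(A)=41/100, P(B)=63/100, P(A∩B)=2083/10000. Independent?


P(A)×P(B) = 2583/10000
P(A∩B) = 2083/10000
Not equal → NOT independent

No, not independent


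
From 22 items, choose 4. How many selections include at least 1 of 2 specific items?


Complement: C(22,4) - C(20,4) = 7315 - 4845 = 2470

2470


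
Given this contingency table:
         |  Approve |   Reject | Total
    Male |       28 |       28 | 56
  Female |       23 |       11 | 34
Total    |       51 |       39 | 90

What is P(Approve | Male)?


P(Approve | Male) = 28/(28+28) = 28/56 = 1/2

P(Approve|Male) = 1/2 ≈ 50.00%


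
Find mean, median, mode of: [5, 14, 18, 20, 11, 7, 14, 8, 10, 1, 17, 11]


Sorted: [1, 5, 7, 8, 10, 11, 11, 14, 14, 17, 18, 20]
Mean = 136/12 = 34/3
Median = 11
Freq: {5: 1, 14: 2, 18: 1, 20: 1, 11: 2, 7: 1, 8: 1, 10: 1, 1: 1, 17: 1}
Mode: [11, 14]

Mean=34/3, Median=11, Mode=[11, 14]


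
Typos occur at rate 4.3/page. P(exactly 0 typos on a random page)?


Poisson(λ=4.3): P(X=0) = e^(-λ)×λ^k/k!
= e^(-4.3) × 4.3^0 / 0!
≈ 0.01356855901 × 1 / 1 ≈ 0.013569

P(X=0) ≈ 0.013569 ≈ 1.36%


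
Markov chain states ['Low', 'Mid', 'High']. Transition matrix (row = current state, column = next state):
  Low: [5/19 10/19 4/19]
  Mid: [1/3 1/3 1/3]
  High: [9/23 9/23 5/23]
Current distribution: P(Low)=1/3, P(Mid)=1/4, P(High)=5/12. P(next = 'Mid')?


P(next=Mid) = Σᵢ P(now=i)×P(i→Mid)
= 1/3×10/19 + 1/4×1/3 + 5/12×9/23
= 10/57 + 1/12 + 15/92 = 553/1311

P = 553/1311 ≈ 0.4218


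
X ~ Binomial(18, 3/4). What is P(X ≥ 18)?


P(X ≥ 18) = Σ P(X=i) for i=18..18
P(X=18) = 387420489/68719476736
Sum = 387420489/68719476736

P(X ≥ 18) = 387420489/68719476736 ≈ 0.56%


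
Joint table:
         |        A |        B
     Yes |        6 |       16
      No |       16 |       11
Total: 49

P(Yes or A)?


P(Yes∨A) = P(Yes) + P(A) - P(Yes∧A)
= (22 + 22 - 6)/49 = 38/49

P = 38/49 ≈ 77.55%


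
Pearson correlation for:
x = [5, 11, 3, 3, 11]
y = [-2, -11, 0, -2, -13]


n=5, Σx=33, Σy=-28, Σxy=-280, Σx²=285, Σy²=298
r = (5×(-280) - 33×(-28))/√((5×285 - 33²)(5×298 - (-28)²))
= -476/√(336×706) = -476/√237216 ≈ -476/487.0483 ≈ -0.9773

r ≈ -0.9773


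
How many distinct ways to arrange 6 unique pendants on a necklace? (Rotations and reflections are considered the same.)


Free circular arrangements: rotations and reflections both identified.
(n-1)!/2 = 5!/2 = 120/2 = 60

60


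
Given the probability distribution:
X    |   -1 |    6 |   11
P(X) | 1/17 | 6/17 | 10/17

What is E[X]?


E[X] = Σ x·P(X=x)
= (-1)×(1/17) + (6)×(6/17) + (11)×(10/17)
= 145/17

E[X] = 145/17


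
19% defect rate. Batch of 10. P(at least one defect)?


P(all good) = (81/100)^10 = 12157665459056928801/100000000000000000000
P(≥1 defect) = 87842334540943071199/100000000000000000000

P = 87842334540943071199/100000000000000000000 ≈ 87.84%


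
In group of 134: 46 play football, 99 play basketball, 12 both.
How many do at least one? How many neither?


|A∪B| = 46+99-12 = 133
Neither = 134-133 = 1

At least one: 133; Neither: 1


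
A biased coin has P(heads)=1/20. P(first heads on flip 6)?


Geometric: P(X=6) = (1-p)^(k-1)×p = (19/20)^5×1/20 = 2476099/64000000

P(X=6) = 2476099/64000000 ≈ 3.87%


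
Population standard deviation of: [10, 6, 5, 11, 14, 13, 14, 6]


Mean = 79/8
  (10-79/8)²=1/64
  (6-79/8)²=961/64
  (5-79/8)²=1521/64
  (11-79/8)²=81/64
  (14-79/8)²=1089/64
  (13-79/8)²=625/64
  (14-79/8)²=1089/64
  (6-79/8)²=961/64
Σ(x-μ)² = 791/8
σ² = (791/8)/8 = 791/64

σ = √(791/64) ≈ 3.5156


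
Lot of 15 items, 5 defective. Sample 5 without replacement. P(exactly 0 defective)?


Hypergeometric: C(5,0)×C(10,5)/C(15,5)
= 1×252/3003 = 12/143

P(X=0) = 12/143 ≈ 8.39%


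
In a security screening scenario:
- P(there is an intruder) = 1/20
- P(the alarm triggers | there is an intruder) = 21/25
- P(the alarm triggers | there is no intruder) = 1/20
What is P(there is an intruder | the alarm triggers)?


Using Bayes' theorem:
P(A|B) = P(B|A)·P(A) / P(B)

P(the alarm triggers) = 21/25 × 1/20 + 1/20 × 19/20
= 21/500 + 19/400 = 179/2000

P(there is an intruder|the alarm triggers) = (21/500) / (179/2000) = 84/179

P(there is an intruder|the alarm triggers) = 84/179 ≈ 46.93%


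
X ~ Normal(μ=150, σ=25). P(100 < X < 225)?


z₁=(100-150)/25=-2.0, z₂=(225-150)/25=3.0
P = Φ(3.0) - Φ(-2.0) = 0.998650 - 0.022750 = 0.975900 ≈ 0.9759

P(100 < X < 225) ≈ 0.9759


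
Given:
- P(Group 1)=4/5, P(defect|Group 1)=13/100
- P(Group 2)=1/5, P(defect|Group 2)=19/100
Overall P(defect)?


P(B) = Σ P(B|Aᵢ)×P(Aᵢ)
  13/100×4/5 = 13/125
  19/100×1/5 = 19/500
Sum = 71/500

P(defect) = 71/500 ≈ 14.20%


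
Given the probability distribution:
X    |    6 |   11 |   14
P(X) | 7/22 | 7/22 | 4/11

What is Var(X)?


E[X] = 21/2
E[X²] = 2667/22
Var(X) = E[X²] - (E[X])² = 2667/22 - 441/4 = 483/44

Var(X) = 483/44 ≈ 10.9773


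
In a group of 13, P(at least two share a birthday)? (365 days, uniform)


P(all different) = Π(365-i)/365 for i=0..12
= 0.805590
P(match) = 1 - 0.805590 = 0.194410

P ≈ 0.1944 ≈ 19.44%


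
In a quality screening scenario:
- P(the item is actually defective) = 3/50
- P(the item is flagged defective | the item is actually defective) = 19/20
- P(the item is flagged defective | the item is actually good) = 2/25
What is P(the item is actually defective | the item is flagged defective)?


Using Bayes' theorem:
P(A|B) = P(B|A)·P(A) / P(B)

P(the item is flagged defective) = 19/20 × 3/50 + 2/25 × 47/50
= 57/1000 + 47/625 = 661/5000

P(the item is actually defective|the item is flagged defective) = (57/1000) / (661/5000) = 285/661

P(the item is actually defective|the item is flagged defective) = 285/661 ≈ 43.12%


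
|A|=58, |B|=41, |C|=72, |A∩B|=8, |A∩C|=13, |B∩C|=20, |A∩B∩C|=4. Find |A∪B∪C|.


|A∪B∪C| = 58+41+72-8-13-20+4 = 134

|A∪B∪C| = 134


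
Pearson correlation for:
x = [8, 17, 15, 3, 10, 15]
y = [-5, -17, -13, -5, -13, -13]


n=6, Σx=68, Σy=-66, Σxy=-864, Σx²=912, Σy²=846
r = (6×(-864) - 68×(-66))/√((6×912 - 68²)(6×846 - (-66)²))
= -696/√(848×720) = -696/√610560 ≈ -696/781.3834 ≈ -0.8907

r ≈ -0.8907


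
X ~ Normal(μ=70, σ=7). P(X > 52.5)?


z = (52.5-70)/7 = -2.5
P(X > 52.5) = 1 - P(Z ≤ -2.5) = 1 - 0.0062 = 0.9938

P(X > 52.5) ≈ 0.9938


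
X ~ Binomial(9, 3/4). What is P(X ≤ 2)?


P(X ≤ 2) = Σ P(X=i) for i=0..2
P(X=0) = 1/262144
P(X=1) = 27/262144
P(X=2) = 81/65536
Sum = 11/8192

P(X ≤ 2) = 11/8192 ≈ 0.13%


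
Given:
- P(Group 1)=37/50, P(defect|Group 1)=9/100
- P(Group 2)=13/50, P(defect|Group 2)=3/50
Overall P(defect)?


P(B) = Σ P(B|Aᵢ)×P(Aᵢ)
  9/100×37/50 = 333/5000
  3/50×13/50 = 39/2500
Sum = 411/5000

P(defect) = 411/5000 ≈ 8.22%


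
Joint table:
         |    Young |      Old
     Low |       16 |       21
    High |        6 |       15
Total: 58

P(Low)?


P(Low) = (16+21)/58 = 37/58

P(Low) = 37/58 ≈ 63.79%


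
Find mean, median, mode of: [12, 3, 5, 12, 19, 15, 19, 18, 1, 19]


Sorted: [1, 3, 5, 12, 12, 15, 18, 19, 19, 19]
Mean = 123/10
Median = 27/2
Freq: {12: 2, 3: 1, 5: 1, 19: 3, 15: 1, 18: 1, 1: 1}
Mode: [19]

Mean=123/10, Median=27/2, Mode=19


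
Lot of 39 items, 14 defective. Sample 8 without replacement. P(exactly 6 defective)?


Hypergeometric: C(14,6)×C(25,2)/C(39,8)
= 3003×300/61523748 = 175/11951

P(X=6) = 175/11951 ≈ 1.46%


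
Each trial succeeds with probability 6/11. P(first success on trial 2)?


Geometric: P(X=2) = (1-p)^(k-1)×p = (5/11)^1×6/11 = 30/121

P(X=2) = 30/121 ≈ 24.79%


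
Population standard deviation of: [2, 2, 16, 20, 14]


Mean = 54/5
  (2-54/5)²=1936/25
  (2-54/5)²=1936/25
  (16-54/5)²=676/25
  (20-54/5)²=2116/25
  (14-54/5)²=256/25
Σ(x-μ)² = 1384/5
σ² = (1384/5)/5 = 1384/25

σ = √(1384/25) ≈ 7.4404


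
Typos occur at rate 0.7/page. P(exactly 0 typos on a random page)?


Poisson(λ=0.7): P(X=0) = e^(-λ)×λ^k/k!
= e^(-0.7) × 0.7^0 / 0!
≈ 0.4965853038 × 1 / 1 ≈ 0.496585

P(X=0) ≈ 0.496585 ≈ 49.66%


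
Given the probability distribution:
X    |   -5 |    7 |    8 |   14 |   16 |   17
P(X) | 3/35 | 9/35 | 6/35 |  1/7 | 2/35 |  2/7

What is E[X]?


E[X] = Σ x·P(X=x)
= (-5)×(3/35) + (7)×(9/35) + (8)×(6/35) + (14)×(1/7) + (16)×(2/35) + (17)×(2/7)
= 368/35

E[X] = 368/35


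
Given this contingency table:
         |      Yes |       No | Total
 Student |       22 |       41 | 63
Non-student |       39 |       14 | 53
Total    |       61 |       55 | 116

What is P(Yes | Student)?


P(Yes | Student) = 22/(22+41) = 22/63

P(Yes|Student) = 22/63 ≈ 34.92%


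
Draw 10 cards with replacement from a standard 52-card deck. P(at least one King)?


P(not a King) = 48/52 = 12/13
P(none in 10 draws) = (12/13)^10 = 61917364224/137858491849
P(≥1 King) = 1 - 61917364224/137858491849 = 75941127625/137858491849

P = 75941127625/137858491849 ≈ 55.09%


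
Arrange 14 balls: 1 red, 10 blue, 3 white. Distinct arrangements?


14!/(1!×10!×3!) = 4004

4004


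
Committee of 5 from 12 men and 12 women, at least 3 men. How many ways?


Count by #men:
  3M,2W: C(12,3)×C(12,2)=14520
  4M,1W: C(12,4)×C(12,1)=5940
  5M,0W: C(12,5)×C(12,0)=792
Total = 21252

21252


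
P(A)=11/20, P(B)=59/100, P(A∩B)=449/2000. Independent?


P(A)×P(B) = 649/2000
P(A∩B) = 449/2000
Not equal → NOT independent

No, not independent


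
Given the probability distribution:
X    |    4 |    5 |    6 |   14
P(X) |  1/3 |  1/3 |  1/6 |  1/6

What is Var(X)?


E[X] = 19/3
E[X²] = 157/3
Var(X) = E[X²] - (E[X])² = 157/3 - 361/9 = 110/9

Var(X) = 110/9 ≈ 12.2222


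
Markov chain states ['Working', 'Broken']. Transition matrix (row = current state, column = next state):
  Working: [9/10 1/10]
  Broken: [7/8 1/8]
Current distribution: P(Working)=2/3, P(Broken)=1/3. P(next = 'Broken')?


P(next=Broken) = Σᵢ P(now=i)×P(i→Broken)
= 2/3×1/10 + 1/3×1/8
= 1/15 + 1/24 = 13/120

P = 13/120 ≈ 0.1083


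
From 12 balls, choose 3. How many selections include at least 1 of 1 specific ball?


Complement: C(12,3) - C(11,3) = 220 - 165 = 55

55


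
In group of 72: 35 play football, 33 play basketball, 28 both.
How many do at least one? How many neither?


|A∪B| = 35+33-28 = 40
Neither = 72-40 = 32

At least one: 40; Neither: 32


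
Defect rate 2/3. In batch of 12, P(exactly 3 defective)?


Binomial: P(X=3) = C(12,3)×p^3×(1-p)^9
= 220 × 8/27 × 1/19683 = 1760/531441

P(X=3) = 1760/531441 ≈ 0.33%


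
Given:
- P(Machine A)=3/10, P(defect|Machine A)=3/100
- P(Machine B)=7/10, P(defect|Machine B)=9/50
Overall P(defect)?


P(B) = Σ P(B|Aᵢ)×P(Aᵢ)
  3/100×3/10 = 9/1000
  9/50×7/10 = 63/500
Sum = 27/200

P(defect) = 27/200 ≈ 13.50%


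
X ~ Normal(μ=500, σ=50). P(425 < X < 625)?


z₁=(425-500)/50=-1.5, z₂=(625-500)/50=2.5
P = Φ(2.5) - Φ(-1.5) = 0.993790 - 0.066807 = 0.926983 ≈ 0.9270

P(425 < X < 625) ≈ 0.9270


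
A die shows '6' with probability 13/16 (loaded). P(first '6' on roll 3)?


Geometric: P(X=3) = (1-p)^(k-1)×p = (3/16)^2×13/16 = 117/4096

P(X=3) = 117/4096 ≈ 2.86%


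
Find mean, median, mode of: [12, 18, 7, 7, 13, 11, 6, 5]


Sorted: [5, 6, 7, 7, 11, 12, 13, 18]
Mean = 79/8
Median = 9
Freq: {12: 1, 18: 1, 7: 2, 13: 1, 11: 1, 6: 1, 5: 1}
Mode: [7]

Mean=79/8, Median=9, Mode=7


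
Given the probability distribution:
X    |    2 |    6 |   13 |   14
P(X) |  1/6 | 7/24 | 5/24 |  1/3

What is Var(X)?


E[X] = 227/24
E[X²] = 2681/24
Var(X) = E[X²] - (E[X])² = 2681/24 - 51529/576 = 12815/576

Var(X) = 12815/576 ≈ 22.2483


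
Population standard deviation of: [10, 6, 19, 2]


Mean = 37/4
  (10-37/4)²=9/16
  (6-37/4)²=169/16
  (19-37/4)²=1521/16
  (2-37/4)²=841/16
Σ(x-μ)² = 635/4
σ² = (635/4)/4 = 635/16

σ = √(635/16) ≈ 6.2998


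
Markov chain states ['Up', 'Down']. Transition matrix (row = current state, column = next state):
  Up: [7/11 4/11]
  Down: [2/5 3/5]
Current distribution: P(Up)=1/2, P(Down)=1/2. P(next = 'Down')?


P(next=Down) = Σᵢ P(now=i)×P(i→Down)
= 1/2×4/11 + 1/2×3/5
= 2/11 + 3/10 = 53/110

P = 53/110 ≈ 0.4818


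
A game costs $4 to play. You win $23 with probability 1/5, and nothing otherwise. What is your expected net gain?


E[gain] = (23-4)×1/5 + (-4)×4/5
= 19/5 - 16/5 = 3/5

Expected net gain = $3/5 ≈ $0.60


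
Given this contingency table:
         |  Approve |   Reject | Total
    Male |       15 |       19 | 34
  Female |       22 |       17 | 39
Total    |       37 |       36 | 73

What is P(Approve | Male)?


P(Approve | Male) = 15/(15+19) = 15/34

P(Approve|Male) = 15/34 ≈ 44.12%


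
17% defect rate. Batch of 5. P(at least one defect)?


P(all good) = (83/100)^5 = 3939040643/10000000000
P(≥1 defect) = 6060959357/10000000000

P = 6060959357/10000000000 ≈ 60.61%


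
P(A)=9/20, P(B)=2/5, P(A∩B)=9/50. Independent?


P(A)×P(B) = 9/50
P(A∩B) = 9/50
Equal ✓ → Independent

Yes, independent


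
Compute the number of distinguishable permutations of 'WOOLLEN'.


Letters: 7, freq: {'W': 1, 'O': 2, 'L': 2, 'E': 1, 'N': 1}
7!/(1!×2!×2!×1!×1!) = 5040/4 = 1260

1260


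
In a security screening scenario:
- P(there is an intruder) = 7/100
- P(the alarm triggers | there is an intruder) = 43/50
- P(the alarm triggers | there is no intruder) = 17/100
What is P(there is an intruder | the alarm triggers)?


Using Bayes' theorem:
P(A|B) = P(B|A)·P(A) / P(B)

P(the alarm triggers) = 43/50 × 7/100 + 17/100 × 93/100
= 301/5000 + 1581/10000 = 2183/10000

P(there is an intruder|the alarm triggers) = (301/5000) / (2183/10000) = 602/2183

P(there is an intruder|the alarm triggers) = 602/2183 ≈ 27.58%


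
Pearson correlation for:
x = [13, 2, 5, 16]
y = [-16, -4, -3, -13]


n=4, Σx=36, Σy=-36, Σxy=-439, Σx²=454, Σy²=450
r = (4×(-439) - 36×(-36))/√((4×454 - 36²)(4×450 - (-36)²))
= -460/√(520×504) = -460/√262080 ≈ -460/511.9375 ≈ -0.8985

r ≈ -0.8985


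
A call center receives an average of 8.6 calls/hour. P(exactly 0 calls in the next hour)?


Poisson(λ=8.6): P(X=0) = e^(-λ)×λ^k/k!
= e^(-8.6) × 8.6^0 / 0!
≈ 0.0001841057937 × 1 / 1 ≈ 0.000184

P(X=0) ≈ 0.000184 ≈ 0.02%


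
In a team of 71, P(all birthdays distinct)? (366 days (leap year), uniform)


P(all different) = Π(366-i)/366 for i=0..70
= (366/366)×(365/366)×...×(296/366)
= 0.000694

P ≈ 0.0007 ≈ 0.07%


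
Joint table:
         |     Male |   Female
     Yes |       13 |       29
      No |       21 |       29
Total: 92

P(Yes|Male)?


P(Yes|Male) = 13/(13+21) = 13/34

P = 13/34 ≈ 38.24%


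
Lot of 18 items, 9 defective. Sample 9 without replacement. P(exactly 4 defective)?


Hypergeometric: C(9,4)×C(9,5)/C(18,9)
= 126×126/48620 = 3969/12155

P(X=4) = 3969/12155 ≈ 32.65%


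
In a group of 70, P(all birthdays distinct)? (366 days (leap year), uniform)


P(all different) = Π(366-i)/366 for i=0..69
= (366/366)×(365/366)×...×(297/366)
= 0.000858

P ≈ 0.0009 ≈ 0.09%


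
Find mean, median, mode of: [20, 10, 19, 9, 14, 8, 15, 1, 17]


Sorted: [1, 8, 9, 10, 14, 15, 17, 19, 20]
Mean = 113/9
Median = 14
Freq: {20: 1, 10: 1, 19: 1, 9: 1, 14: 1, 8: 1, 15: 1, 1: 1, 17: 1}
Mode: No mode

Mean=113/9, Median=14, Mode=No mode


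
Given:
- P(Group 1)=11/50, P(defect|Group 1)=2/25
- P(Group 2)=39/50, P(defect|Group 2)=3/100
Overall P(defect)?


P(B) = Σ P(B|Aᵢ)×P(Aᵢ)
  2/25×11/50 = 11/625
  3/100×39/50 = 117/5000
Sum = 41/1000

P(defect) = 41/1000 ≈ 4.10%


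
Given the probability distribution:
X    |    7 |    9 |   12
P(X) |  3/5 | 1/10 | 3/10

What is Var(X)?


E[X] = 87/10
E[X²] = 807/10
Var(X) = E[X²] - (E[X])² = 807/10 - 7569/100 = 501/100

Var(X) = 501/100 ≈ 5.0100


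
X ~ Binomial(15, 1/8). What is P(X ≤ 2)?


P(X ≤ 2) = Σ P(X=i) for i=0..2
P(X=0) = 4747561509943/35184372088832
P(X=1) = 10173346092735/35184372088832
P(X=2) = 10173346092735/35184372088832
Sum = 25094253695413/35184372088832

P(X ≤ 2) = 25094253695413/35184372088832 ≈ 71.32%


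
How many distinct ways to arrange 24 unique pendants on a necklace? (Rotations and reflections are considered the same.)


Free circular arrangements: rotations and reflections both identified.
(n-1)!/2 = 23!/2 = 25852016738884976640000/2 = 12926008369442488320000

12926008369442488320000


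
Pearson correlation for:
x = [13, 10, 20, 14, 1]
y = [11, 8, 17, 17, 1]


n=5, Σx=58, Σy=54, Σxy=802, Σx²=866, Σy²=764
r = (5×802 - 58×54)/√((5×866 - 58²)(5×764 - 54²))
= 878/√(966×904) = 878/√873264 ≈ 878/934.4860 ≈ 0.9396

r ≈ 0.9396


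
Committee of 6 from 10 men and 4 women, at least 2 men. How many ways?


Count by #men:
  2M,4W: C(10,2)×C(4,4)=45
  3M,3W: C(10,3)×C(4,3)=480
  4M,2W: C(10,4)×C(4,2)=1260
  5M,1W: C(10,5)×C(4,1)=1008
  6M,0W: C(10,6)×C(4,0)=210
Total = 3003

3003


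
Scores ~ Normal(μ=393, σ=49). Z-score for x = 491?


z = (x - μ)/σ = (491 - 393)/49 = 2.0

z = 2.0


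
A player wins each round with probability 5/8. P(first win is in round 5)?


Geometric: P(X=5) = (1-p)^(k-1)×p = (3/8)^4×5/8 = 405/32768

P(X=5) = 405/32768 ≈ 1.24%


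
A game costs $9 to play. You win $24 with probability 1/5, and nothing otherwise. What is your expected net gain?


E[gain] = (24-9)×1/5 + (-9)×4/5
= 3 - 36/5 = -21/5

Expected net gain = $-21/5 ≈ $-4.20


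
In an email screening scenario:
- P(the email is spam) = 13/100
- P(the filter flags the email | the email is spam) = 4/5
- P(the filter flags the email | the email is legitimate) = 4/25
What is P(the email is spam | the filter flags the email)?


Using Bayes' theorem:
P(A|B) = P(B|A)·P(A) / P(B)

P(the filter flags the email) = 4/5 × 13/100 + 4/25 × 87/100
= 13/125 + 87/625 = 152/625

P(the email is spam|the filter flags the email) = (13/125) / (152/625) = 65/152

P(the email is spam|the filter flags the email) = 65/152 ≈ 42.76%


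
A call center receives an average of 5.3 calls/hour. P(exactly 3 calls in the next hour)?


Poisson(λ=5.3): P(X=3) = e^(-λ)×λ^k/k!
= e^(-5.3) × 5.3^3 / 3!
≈ 0.004991593907 × 148.877 / 6 ≈ 0.123856

P(X=3) ≈ 0.123856 ≈ 12.39%


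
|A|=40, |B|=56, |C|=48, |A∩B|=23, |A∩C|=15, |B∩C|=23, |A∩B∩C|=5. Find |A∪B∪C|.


|A∪B∪C| = 40+56+48-23-15-23+5 = 88

|A∪B∪C| = 88


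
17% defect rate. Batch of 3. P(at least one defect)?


P(all good) = (83/100)^3 = 571787/1000000
P(≥1 defect) = 428213/1000000

P = 428213/1000000 ≈ 42.82%


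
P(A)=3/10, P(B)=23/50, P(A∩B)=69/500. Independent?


P(A)×P(B) = 69/500
P(A∩B) = 69/500
Equal ✓ → Independent

Yes, independent


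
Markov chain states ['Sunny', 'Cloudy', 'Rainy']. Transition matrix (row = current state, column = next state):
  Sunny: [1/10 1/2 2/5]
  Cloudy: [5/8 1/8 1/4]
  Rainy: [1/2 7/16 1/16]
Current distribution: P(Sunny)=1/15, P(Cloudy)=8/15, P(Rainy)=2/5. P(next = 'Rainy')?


P(next=Rainy) = Σᵢ P(now=i)×P(i→Rainy)
= 1/15×2/5 + 8/15×1/4 + 2/5×1/16
= 2/75 + 2/15 + 1/40 = 37/200

P = 37/200 ≈ 0.1850


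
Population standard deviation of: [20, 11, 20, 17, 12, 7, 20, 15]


Mean = 122/8 = 61/4
  (20-61/4)²=361/16
  (11-61/4)²=289/16
  (20-61/4)²=361/16
  (17-61/4)²=49/16
  (12-61/4)²=169/16
  (7-61/4)²=1089/16
  (20-61/4)²=361/16
  (15-61/4)²=1/16
Σ(x-μ)² = 335/2
σ² = (335/2)/8 = 335/16

σ = √(335/16) ≈ 4.5758


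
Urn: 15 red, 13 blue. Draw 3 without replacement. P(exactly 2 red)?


Hypergeometric: C(15,2)×C(13,1)/C(28,3)
= 105×13/3276 = 5/12

P(X=2) = 5/12 ≈ 41.67%


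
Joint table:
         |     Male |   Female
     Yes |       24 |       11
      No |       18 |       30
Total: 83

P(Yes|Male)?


P(Yes|Male) = 24/(24+18) = 24/42 = 4/7

P = 4/7 ≈ 57.14%


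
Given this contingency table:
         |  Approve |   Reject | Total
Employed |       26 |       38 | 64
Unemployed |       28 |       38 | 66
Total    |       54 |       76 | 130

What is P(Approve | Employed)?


P(Approve | Employed) = 26/(26+38) = 26/64 = 13/32

P(Approve|Employed) = 13/32 ≈ 40.62%


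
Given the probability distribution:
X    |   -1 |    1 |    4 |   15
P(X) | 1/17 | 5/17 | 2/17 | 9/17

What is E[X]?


E[X] = Σ x·P(X=x)
= (-1)×(1/17) + (1)×(5/17) + (4)×(2/17) + (15)×(9/17)
= 147/17

E[X] = 147/17


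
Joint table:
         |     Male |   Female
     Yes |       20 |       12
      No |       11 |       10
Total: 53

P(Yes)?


P(Yes) = (20+12)/53 = 32/53

P(Yes) = 32/53 ≈ 60.38%


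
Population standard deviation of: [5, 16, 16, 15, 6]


Mean = 58/5
  (5-58/5)²=1089/25
  (16-58/5)²=484/25
  (16-58/5)²=484/25
  (15-58/5)²=289/25
  (6-58/5)²=784/25
Σ(x-μ)² = 626/5
σ² = (626/5)/5 = 626/25

σ = √(626/25) ≈ 5.0040


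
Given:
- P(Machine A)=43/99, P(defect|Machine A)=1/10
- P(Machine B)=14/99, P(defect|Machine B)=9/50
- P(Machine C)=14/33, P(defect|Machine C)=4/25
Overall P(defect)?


P(B) = Σ P(B|Aᵢ)×P(Aᵢ)
  1/10×43/99 = 43/990
  9/50×14/99 = 7/275
  4/25×14/33 = 56/825
Sum = 677/4950

P(defect) = 677/4950 ≈ 13.68%


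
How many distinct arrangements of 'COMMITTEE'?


Letters: 9, freq: {'C': 1, 'O': 1, 'M': 2, 'I': 1, 'T': 2, 'E': 2}
9!/(1!×1!×2!×1!×2!×2!) = 362880/8 = 45360

45360


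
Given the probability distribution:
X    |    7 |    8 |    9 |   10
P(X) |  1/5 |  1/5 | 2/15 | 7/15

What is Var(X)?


E[X] = 133/15
E[X²] = 1201/15
Var(X) = E[X²] - (E[X])² = 1201/15 - 17689/225 = 326/225

Var(X) = 326/225 ≈ 1.4489


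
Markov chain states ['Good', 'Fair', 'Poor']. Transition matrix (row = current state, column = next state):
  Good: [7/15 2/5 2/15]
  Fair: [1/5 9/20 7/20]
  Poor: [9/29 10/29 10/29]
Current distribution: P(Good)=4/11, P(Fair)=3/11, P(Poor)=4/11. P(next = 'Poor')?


P(next=Poor) = Σᵢ P(now=i)×P(i→Poor)
= 4/11×2/15 + 3/11×7/20 + 4/11×10/29
= 8/165 + 21/220 + 40/319 = 1031/3828

P = 1031/3828 ≈ 0.2693


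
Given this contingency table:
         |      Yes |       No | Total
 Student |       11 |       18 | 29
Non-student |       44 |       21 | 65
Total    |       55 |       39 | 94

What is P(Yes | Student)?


P(Yes | Student) = 11/(11+18) = 11/29

P(Yes|Student) = 11/29 ≈ 37.93%


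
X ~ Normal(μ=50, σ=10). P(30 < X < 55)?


z₁=(30-50)/10=-2.0, z₂=(55-50)/10=0.5
P = Φ(0.5) - Φ(-2.0) = 0.691462 - 0.022750 = 0.668712 ≈ 0.6687

P(30 < X < 55) ≈ 0.6687


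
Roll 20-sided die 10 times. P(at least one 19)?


P(no 19)^10 = (19/20)^10 = 6131066257801/10240000000000
P(≥1) = 1 - 6131066257801/10240000000000 = 4108933742199/10240000000000

P = 4108933742199/10240000000000 ≈ 40.13%


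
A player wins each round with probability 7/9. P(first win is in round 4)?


Geometric: P(X=4) = (1-p)^(k-1)×p = (2/9)^3×7/9 = 56/6561

P(X=4) = 56/6561 ≈ 0.85%


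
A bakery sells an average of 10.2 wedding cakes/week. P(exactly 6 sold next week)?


Poisson(λ=10.2): P(X=6) = e^(-λ)×λ^k/k!
= e^(-10.2) × 10.2^6 / 6!
≈ 3.717031868e-05 × 1126162.41926 / 720 ≈ 0.058139

P(X=6) ≈ 0.058139 ≈ 5.81%


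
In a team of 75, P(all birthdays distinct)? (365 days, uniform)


P(all different) = Π(365-i)/365 for i=0..74
= (365/365)×(364/365)×...×(291/365)
= 0.000280

P ≈ 0.0003 ≈ 0.03%


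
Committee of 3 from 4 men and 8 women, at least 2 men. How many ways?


Count by #men:
  2M,1W: C(4,2)×C(8,1)=48
  3M,0W: C(4,3)×C(8,0)=4
Total = 52

52


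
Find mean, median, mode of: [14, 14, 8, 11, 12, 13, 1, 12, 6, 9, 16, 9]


Sorted: [1, 6, 8, 9, 9, 11, 12, 12, 13, 14, 14, 16]
Mean = 125/12
Median = 23/2
Freq: {14: 2, 8: 1, 11: 1, 12: 2, 13: 1, 1: 1, 6: 1, 9: 2, 16: 1}
Mode: [9, 12, 14]

Mean=125/12, Median=23/2, Mode=[9, 12, 14]


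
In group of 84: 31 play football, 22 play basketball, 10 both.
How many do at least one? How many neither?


|A∪B| = 31+22-10 = 43
Neither = 84-43 = 41

At least one: 43; Neither: 41


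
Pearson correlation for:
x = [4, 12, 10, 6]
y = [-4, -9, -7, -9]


n=4, Σx=32, Σy=-29, Σxy=-248, Σx²=296, Σy²=227
r = (4×(-248) - 32×(-29))/√((4×296 - 32²)(4×227 - (-29)²))
= -64/√(160×67) = -64/√10720 ≈ -64/103.5374 ≈ -0.6181

r ≈ -0.6181


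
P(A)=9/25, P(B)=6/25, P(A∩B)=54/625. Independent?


P(A)×P(B) = 54/625
P(A∩B) = 54/625
Equal ✓ → Independent

Yes, independent


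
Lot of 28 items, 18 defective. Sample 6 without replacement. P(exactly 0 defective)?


Hypergeometric: C(18,0)×C(10,6)/C(28,6)
= 1×210/376740 = 1/1794

P(X=0) = 1/1794 ≈ 0.06%


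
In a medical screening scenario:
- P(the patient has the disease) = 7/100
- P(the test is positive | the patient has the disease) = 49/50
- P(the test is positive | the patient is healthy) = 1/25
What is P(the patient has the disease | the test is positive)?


Using Bayes' theorem:
P(A|B) = P(B|A)·P(A) / P(B)

P(the test is positive) = 49/50 × 7/100 + 1/25 × 93/100
= 343/5000 + 93/2500 = 529/5000

P(the patient has the disease|the test is positive) = (343/5000) / (529/5000) = 343/529

P(the patient has the disease|the test is positive) = 343/529 ≈ 64.84%


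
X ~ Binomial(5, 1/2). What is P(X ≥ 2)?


P(X ≥ 2) = Σ P(X=i) for i=2..5
P(X=2) = 5/16
P(X=3) = 5/16
P(X=4) = 5/32
P(X=5) = 1/32
Sum = 13/16

P(X ≥ 2) = 13/16 ≈ 81.25%


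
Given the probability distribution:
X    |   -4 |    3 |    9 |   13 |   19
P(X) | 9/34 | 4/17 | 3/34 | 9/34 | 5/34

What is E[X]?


E[X] = Σ x·P(X=x)
= (-4)×(9/34) + (3)×(4/17) + (9)×(3/34) + (13)×(9/34) + (19)×(5/34)
= 227/34

E[X] = 227/34


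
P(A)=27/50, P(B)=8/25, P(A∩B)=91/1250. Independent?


P(A)×P(B) = 108/625
P(A∩B) = 91/1250
Not equal → NOT independent

No, not independent


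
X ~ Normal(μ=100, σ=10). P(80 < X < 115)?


z₁=(80-100)/10=-2.0, z₂=(115-100)/10=1.5
P = Φ(1.5) - Φ(-2.0) = 0.933193 - 0.022750 = 0.910443 ≈ 0.9104

P(80 < X < 115) ≈ 0.9104


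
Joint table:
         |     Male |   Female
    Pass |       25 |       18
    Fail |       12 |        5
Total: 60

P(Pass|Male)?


P(Pass|Male) = 25/(25+12) = 25/37

P = 25/37 ≈ 67.57%


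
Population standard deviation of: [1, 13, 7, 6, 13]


Mean = 40/5 = 8
  (1-8)²=49
  (13-8)²=25
  (7-8)²=1
  (6-8)²=4
  (13-8)²=25
Σ(x-μ)² = 104
σ² = 104/5

σ = √(104/5) ≈ 4.5607


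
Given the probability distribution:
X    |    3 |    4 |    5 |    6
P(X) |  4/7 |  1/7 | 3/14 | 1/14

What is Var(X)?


E[X] = 53/14
E[X²] = 215/14
Var(X) = E[X²] - (E[X])² = 215/14 - 2809/196 = 201/196

Var(X) = 201/196 ≈ 1.0255


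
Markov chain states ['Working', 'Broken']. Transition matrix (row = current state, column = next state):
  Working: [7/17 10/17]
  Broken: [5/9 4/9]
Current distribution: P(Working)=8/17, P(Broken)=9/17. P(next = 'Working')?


P(next=Working) = Σᵢ P(now=i)×P(i→Working)
= 8/17×7/17 + 9/17×5/9
= 56/289 + 5/17 = 141/289

P = 141/289 ≈ 0.4879


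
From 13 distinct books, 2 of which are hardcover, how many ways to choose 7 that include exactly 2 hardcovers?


Choose 2 of the 2 hardcovers and 5 of the other 11 books:
C(2,2)×C(11,5) = 1×462 = 462

462


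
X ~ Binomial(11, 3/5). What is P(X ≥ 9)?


P(X ≥ 9) = Σ P(X=i) for i=9..11
P(X=9) = 866052/9765625
P(X=10) = 1299078/48828125
P(X=11) = 177147/48828125
Sum = 1161297/9765625

P(X ≥ 9) = 1161297/9765625 ≈ 11.89%


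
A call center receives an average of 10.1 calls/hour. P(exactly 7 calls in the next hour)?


Poisson(λ=10.1): P(X=7) = e^(-λ)×λ^k/k!
= e^(-10.1) × 10.1^7 / 7!
≈ 4.107955523e-05 × 10721353.5211 / 5040 ≈ 0.087387

P(X=7) ≈ 0.087387 ≈ 8.74%


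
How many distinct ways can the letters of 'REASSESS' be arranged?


Letters: 8, freq: {'R': 1, 'E': 2, 'A': 1, 'S': 4}
8!/(1!×2!×1!×4!) = 40320/48 = 840

840


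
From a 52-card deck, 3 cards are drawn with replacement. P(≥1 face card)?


P(not a face card) = 40/52 = 10/13
P(none in 3 draws) = (10/13)^3 = 1000/2197
P(≥1 face card) = 1 - 1000/2197 = 1197/2197

P = 1197/2197 ≈ 54.48%


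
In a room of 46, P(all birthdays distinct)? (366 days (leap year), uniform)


P(all different) = Π(366-i)/366 for i=0..45
= (366/366)×(365/366)×...×(321/366)
= 0.052187

P ≈ 0.0522 ≈ 5.22%


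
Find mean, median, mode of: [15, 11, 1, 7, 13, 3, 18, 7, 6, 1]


Sorted: [1, 1, 3, 6, 7, 7, 11, 13, 15, 18]
Mean = 82/10 = 41/5
Median = 7
Freq: {15: 1, 11: 1, 1: 2, 7: 2, 13: 1, 3: 1, 18: 1, 6: 1}
Mode: [1, 7]

Mean=41/5, Median=7, Mode=[1, 7]


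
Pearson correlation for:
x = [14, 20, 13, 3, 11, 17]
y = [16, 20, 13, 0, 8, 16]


n=6, Σx=78, Σy=73, Σxy=1153, Σx²=1184, Σy²=1145
r = (6×1153 - 78×73)/√((6×1184 - 78²)(6×1145 - 73²))
= 1224/√(1020×1541) = 1224/√1571820 ≈ 1224/1253.7225 ≈ 0.9763

r ≈ 0.9763


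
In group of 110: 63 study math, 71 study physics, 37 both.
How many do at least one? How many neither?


|A∪B| = 63+71-37 = 97
Neither = 110-97 = 13

At least one: 97; Neither: 13


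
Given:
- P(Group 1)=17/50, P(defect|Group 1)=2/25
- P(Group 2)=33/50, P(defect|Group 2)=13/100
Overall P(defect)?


P(B) = Σ P(B|Aᵢ)×P(Aᵢ)
  2/25×17/50 = 17/625
  13/100×33/50 = 429/5000
Sum = 113/1000

P(defect) = 113/1000 ≈ 11.30%


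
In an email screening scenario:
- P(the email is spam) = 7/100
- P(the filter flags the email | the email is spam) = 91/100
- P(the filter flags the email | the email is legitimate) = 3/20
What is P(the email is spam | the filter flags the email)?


Using Bayes' theorem:
P(A|B) = P(B|A)·P(A) / P(B)

P(the filter flags the email) = 91/100 × 7/100 + 3/20 × 93/100
= 637/10000 + 279/2000 = 127/625

P(the email is spam|the filter flags the email) = (637/10000) / (127/625) = 637/2032

P(the email is spam|the filter flags the email) = 637/2032 ≈ 31.35%


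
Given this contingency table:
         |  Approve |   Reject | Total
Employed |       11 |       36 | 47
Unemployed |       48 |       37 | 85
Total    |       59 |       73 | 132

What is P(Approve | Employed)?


P(Approve | Employed) = 11/(11+36) = 11/47

P(Approve|Employed) = 11/47 ≈ 23.40%


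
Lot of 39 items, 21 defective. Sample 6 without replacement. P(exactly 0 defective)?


Hypergeometric: C(21,0)×C(18,6)/C(39,6)
= 1×18564/3262623 = 4/703

P(X=0) = 4/703 ≈ 0.57%


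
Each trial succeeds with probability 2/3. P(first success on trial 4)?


Geometric: P(X=4) = (1-p)^(k-1)×p = (1/3)^3×2/3 = 2/81

P(X=4) = 2/81 ≈ 2.47%
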